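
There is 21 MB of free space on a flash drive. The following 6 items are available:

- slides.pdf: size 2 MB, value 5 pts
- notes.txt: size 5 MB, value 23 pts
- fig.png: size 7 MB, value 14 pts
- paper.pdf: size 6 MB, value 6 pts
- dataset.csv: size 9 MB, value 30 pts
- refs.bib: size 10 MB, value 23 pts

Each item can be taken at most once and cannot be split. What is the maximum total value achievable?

67 pts

Check high-value combinations within 21 MB:
- notes.txt+fig.png+dataset.csv: size 5+7+9=21, value 23+14+30=67
- notes.txt+paper.pdf+dataset.csv: size 5+6+9=20, value 23+6+30=59
- slides.pdf+notes.txt+dataset.csv: size 2+5+9=16, value 5+23+30=58
- slides.pdf+dataset.csv+refs.bib: size 2+9+10=21, value 5+30+23=58
- notes.txt+dataset.csv: size 5+9=14, value 23+30=53
Best: 67 pts.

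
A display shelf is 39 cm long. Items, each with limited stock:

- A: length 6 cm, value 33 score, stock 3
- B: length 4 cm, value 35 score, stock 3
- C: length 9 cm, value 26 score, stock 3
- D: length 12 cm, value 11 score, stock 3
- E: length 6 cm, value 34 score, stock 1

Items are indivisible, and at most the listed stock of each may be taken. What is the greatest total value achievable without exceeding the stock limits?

238 score

Best selections within length 39 and stock limits:
- 3×A + 3×B + 1×E: length 36, value 238
- 2×A + 3×B + 1×C + 1×E: length 39, value 231
Best: 238 score.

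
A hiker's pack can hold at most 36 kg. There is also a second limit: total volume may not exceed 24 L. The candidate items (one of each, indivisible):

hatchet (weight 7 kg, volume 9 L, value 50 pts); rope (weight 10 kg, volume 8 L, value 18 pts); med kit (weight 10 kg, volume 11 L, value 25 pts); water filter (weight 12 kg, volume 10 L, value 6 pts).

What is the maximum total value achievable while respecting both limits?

75 pts

Feasible sets respecting both limits:
- hatchet+med kit: weight 17, volume 20, value 75
- hatchet+rope: weight 17, volume 17, value 68
- hatchet+water filter: weight 19, volume 19, value 56
- hatchet: weight 7, volume 9, value 50
Best: 75 pts.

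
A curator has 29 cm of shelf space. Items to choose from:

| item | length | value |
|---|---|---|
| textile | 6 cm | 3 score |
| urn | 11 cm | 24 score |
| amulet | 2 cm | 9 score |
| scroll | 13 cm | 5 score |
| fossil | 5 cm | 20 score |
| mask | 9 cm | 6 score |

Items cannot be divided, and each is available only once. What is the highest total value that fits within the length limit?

Check high-value combinations within 29 cm:
- urn+amulet+fossil+mask: length 11+2+5+9=27, value 24+9+20+6=59
- textile+urn+amulet+fossil: length 6+11+2+5=24, value 3+24+9+20=56
- urn+amulet+fossil: length 11+2+5=18, value 24+9+20=53
- urn+fossil+mask: length 11+5+9=25, value 24+20+6=50
Best: 59 score.

59 score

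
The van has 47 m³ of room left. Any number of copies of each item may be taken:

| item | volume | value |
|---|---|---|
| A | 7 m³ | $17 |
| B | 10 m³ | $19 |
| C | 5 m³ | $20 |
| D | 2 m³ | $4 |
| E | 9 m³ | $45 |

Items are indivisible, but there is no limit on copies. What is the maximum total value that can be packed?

Best value-per-unit is E at 45/9; filling with it alone gives 5×45 = 225.
Optimal mix: 1×D + 5×E → volume 47, value 229.

$229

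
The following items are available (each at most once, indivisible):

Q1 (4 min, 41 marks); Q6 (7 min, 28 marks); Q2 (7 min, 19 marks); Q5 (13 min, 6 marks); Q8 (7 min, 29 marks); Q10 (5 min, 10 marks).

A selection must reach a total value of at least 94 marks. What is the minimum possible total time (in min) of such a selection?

Subsets with value ≥ 94, sorted by total time:
- Q1+Q6+Q8: time 18, value 98
- Q1+Q6+Q8+Q10: time 23, value 108
- Q1+Q2+Q8+Q10: time 23, value 99
Minimum time: 18 min.

18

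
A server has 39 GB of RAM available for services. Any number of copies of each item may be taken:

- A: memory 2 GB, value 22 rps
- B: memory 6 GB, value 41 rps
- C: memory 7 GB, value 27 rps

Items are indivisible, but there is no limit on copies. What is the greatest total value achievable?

Best value-per-unit is A at 22/2, and filling with it alone uses memory 19×2=38. No mix of the others beats 19×22 = 418.

418 rps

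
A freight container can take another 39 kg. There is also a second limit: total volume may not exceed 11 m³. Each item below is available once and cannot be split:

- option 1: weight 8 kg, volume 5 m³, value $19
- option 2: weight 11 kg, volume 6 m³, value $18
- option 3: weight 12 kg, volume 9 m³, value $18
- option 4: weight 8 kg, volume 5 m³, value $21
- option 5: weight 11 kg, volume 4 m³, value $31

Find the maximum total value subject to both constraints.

Feasible sets respecting both limits:
- option 4+option 5: weight 19, volume 9, value 52
- option 1+option 5: weight 19, volume 9, value 50
- option 2+option 5: weight 22, volume 10, value 49
Best: $52.

$52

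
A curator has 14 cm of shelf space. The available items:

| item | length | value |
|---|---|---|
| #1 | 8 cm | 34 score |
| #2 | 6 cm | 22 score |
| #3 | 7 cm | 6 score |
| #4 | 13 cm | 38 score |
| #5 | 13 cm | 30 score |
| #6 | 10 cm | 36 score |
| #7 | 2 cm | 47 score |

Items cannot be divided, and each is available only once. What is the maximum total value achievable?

Check high-value combinations within 14 cm:
- #6+#7: length 10+2=12, value 36+47=83
- #1+#7: length 8+2=10, value 34+47=81
- #2+#7: length 6+2=8, value 22+47=69
- #1+#2: length 8+6=14, value 34+22=56
Best: 83 score.

83 score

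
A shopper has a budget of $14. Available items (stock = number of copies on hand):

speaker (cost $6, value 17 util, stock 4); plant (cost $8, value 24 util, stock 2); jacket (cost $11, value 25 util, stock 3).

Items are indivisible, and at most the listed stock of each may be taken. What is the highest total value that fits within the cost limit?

Best selections within cost 14 and stock limits:
- 1×speaker + 1×plant: cost 14, value 41
- 2×speaker: cost 12, value 34
- 1×jacket: cost 11, value 25
Best: 41 util.

41 util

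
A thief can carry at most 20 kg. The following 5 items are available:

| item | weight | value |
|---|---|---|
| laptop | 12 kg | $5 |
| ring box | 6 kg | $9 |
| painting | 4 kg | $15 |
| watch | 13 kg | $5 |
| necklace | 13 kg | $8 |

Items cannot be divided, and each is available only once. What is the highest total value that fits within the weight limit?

This is a 0/1 knapsack; check combinations near the capacity.
- ring box+painting: weight 6+4=10, value 9+15=24
- painting+necklace: weight 4+13=17, value 15+8=23
- laptop+painting: weight 12+4=16, value 5+15=20
- painting+watch: weight 4+13=17, value 15+5=20
Best: $24.

$24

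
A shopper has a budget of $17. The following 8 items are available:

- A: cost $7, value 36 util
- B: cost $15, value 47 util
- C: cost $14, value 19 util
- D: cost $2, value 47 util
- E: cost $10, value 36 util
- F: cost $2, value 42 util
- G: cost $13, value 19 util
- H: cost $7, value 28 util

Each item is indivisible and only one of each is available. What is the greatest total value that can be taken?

125 util

This is a 0/1 knapsack; check combinations near the capacity.
- A+D+F: cost 7+2+2=11, value 36+47+42=125
- D+E+F: cost 2+10+2=14, value 47+36+42=125
- D+F+H: cost 2+2+7=11, value 47+42+28=117
Best: 125 util.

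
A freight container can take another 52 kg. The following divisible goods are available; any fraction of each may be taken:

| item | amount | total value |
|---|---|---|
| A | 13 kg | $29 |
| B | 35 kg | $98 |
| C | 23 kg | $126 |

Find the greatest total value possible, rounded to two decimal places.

Take in order of value per unit:
- C (126/23 per unit): all 23 → value 126, running total 126.00
- B (98/35 per unit): 29 of 35 → value 29×98/35 = 81.2000, running total 207.20
Total 207.20.

207.20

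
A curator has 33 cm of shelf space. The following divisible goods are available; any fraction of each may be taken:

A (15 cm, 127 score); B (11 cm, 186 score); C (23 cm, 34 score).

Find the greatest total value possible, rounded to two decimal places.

323.35

Take in order of value per unit:
- B (186/11 per unit): all 11 → value 186, running total 186.00
- A (127/15 per unit): all 15 → value 127, running total 313.00
- C (34/23 per unit): 7 of 23 → value 7×34/23 = 10.3478, running total 323.35
Total 323.35.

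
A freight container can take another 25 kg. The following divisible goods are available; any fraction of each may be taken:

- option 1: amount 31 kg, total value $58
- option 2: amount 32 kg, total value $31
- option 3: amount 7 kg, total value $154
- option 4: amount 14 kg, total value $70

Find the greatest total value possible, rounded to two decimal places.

Take in order of value per unit:
- option 3 (154/7 per unit): all 7 → value 154, running total 154.00
- option 4 (70/14 per unit): all 14 → value 70, running total 224.00
- option 1 (58/31 per unit): 4 of 31 → value 4×58/31 = 7.4839, running total 231.48
Total 231.48.

231.48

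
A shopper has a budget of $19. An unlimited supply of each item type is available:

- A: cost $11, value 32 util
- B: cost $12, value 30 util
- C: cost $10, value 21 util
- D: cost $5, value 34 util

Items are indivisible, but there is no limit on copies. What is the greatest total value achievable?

Best value-per-unit is D at 34/5, and filling with it alone uses cost 3×5=15. No mix of the others beats 3×34 = 102.

102 util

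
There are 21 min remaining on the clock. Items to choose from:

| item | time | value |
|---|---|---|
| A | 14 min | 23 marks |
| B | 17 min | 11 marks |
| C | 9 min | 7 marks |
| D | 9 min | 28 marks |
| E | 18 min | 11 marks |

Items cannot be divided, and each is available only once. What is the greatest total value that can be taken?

Check high-value combinations within 21 min:
- C+D: time 9+9=18, value 7+28=35
- D: time 9, value 28
- A: time 14, value 23
Best: 35 marks.

35 marks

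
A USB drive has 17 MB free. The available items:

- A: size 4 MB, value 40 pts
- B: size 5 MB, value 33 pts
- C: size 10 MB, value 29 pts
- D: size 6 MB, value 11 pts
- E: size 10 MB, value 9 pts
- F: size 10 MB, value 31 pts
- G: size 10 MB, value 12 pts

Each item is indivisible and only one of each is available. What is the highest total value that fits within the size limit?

Check high-value combinations within 17 MB:
- A+B+D: size 4+5+6=15, value 40+33+11=84
- A+B: size 4+5=9, value 40+33=73
- A+F: size 4+10=14, value 40+31=71
- A+C: size 4+10=14, value 40+29=69
Best: 84 pts.

84 pts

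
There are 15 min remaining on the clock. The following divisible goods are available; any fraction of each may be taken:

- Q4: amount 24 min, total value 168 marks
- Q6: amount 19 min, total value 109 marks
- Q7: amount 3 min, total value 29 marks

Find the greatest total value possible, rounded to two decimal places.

113.00

Take in order of value per unit:
- Q7 (29/3 per unit): all 3 → value 29, running total 29.00
- Q4 (168/24 per unit): 12 of 24 → value 12×168/24 = 84.0000, running total 113.00
Total 113.00.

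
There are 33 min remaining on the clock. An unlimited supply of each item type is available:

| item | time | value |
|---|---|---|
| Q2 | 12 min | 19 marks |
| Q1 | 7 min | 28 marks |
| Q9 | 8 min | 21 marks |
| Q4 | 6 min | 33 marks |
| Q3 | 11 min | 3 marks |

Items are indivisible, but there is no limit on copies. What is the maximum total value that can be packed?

Best value-per-unit is Q4 at 33/6, and filling with it alone uses time 5×6=30. No mix of the others beats 5×33 = 165.

165 marks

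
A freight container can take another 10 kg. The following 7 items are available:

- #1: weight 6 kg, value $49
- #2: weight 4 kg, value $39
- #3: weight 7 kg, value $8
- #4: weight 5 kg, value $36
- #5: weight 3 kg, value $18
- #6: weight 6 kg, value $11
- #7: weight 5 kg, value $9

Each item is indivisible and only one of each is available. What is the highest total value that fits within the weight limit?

$88

Check high-value combinations within 10 kg:
- #1+#2: weight 6+4=10, value 49+39=88
- #2+#4: weight 4+5=9, value 39+36=75
- #1+#5: weight 6+3=9, value 49+18=67
- #2+#5: weight 4+3=7, value 39+18=57
- #4+#5: weight 5+3=8, value 36+18=54
Best: $88.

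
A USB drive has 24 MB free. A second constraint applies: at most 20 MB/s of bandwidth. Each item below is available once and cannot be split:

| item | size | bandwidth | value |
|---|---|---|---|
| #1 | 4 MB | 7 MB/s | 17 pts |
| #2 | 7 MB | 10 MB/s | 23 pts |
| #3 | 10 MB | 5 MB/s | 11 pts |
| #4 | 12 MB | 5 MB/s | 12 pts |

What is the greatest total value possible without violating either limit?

40 pts

Feasible sets respecting both limits:
- #1+#2: size 11, bandwidth 17, value 40
- #2+#4: size 19, bandwidth 15, value 35
- #2+#3: size 17, bandwidth 15, value 34
Best: 40 pts.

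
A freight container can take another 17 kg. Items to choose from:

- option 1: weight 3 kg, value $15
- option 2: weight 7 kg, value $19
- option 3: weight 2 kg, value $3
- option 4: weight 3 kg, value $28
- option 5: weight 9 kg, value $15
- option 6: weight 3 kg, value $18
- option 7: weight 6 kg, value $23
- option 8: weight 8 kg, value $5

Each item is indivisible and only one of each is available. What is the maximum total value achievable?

Check high-value combinations within 17 kg:
- option 1+option 3+option 4+option 6+option 7: weight 3+2+3+3+6=17, value 15+3+28+18+23=87
- option 1+option 4+option 6+option 7: weight 3+3+3+6=15, value 15+28+18+23=84
- option 1+option 2+option 4+option 6: weight 3+7+3+3=16, value 15+19+28+18=80
Best: $87.

$87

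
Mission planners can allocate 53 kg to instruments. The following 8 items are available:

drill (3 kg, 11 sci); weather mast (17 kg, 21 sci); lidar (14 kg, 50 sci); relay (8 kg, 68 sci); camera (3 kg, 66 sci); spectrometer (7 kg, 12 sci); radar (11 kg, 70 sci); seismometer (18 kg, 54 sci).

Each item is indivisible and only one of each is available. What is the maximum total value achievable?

281 sci

This is a 0/1 knapsack; check combinations near the capacity.
- drill+relay+camera+spectrometer+radar+seismometer: mass 3+8+3+7+11+18=50, value 11+68+66+12+70+54=281
- drill+lidar+relay+camera+spectrometer+radar: mass 3+14+8+3+7+11=46, value 11+50+68+66+12+70=277
- weather mast+lidar+relay+camera+radar: mass 17+14+8+3+11=53, value 21+50+68+66+70=275
- relay+camera+spectrometer+radar+seismometer: mass 8+3+7+11+18=47, value 68+66+12+70+54=270
- drill+relay+camera+radar+seismometer: mass 3+8+3+11+18=43, value 11+68+66+70+54=269
Best: 281 sci.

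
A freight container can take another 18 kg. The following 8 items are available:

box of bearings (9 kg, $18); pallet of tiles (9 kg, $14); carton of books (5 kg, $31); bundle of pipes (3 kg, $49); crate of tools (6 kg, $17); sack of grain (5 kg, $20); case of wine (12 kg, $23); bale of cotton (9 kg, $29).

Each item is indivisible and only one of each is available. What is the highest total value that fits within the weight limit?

Check high-value combinations within 18 kg:
- carton of books+bundle of pipes+bale of cotton: weight 5+3+9=17, value 31+49+29=109
- carton of books+bundle of pipes+sack of grain: weight 5+3+5=13, value 31+49+20=100
- box of bearings+carton of books+bundle of pipes: weight 9+5+3=17, value 18+31+49=98
Best: $109.

$109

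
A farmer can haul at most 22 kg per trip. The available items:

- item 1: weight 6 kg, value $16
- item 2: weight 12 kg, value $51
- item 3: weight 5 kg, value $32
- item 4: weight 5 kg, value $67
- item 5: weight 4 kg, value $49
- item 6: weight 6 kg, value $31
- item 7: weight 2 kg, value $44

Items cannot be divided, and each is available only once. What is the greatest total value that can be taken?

This is a 0/1 knapsack; check combinations near the capacity.
- item 3+item 4+item 5+item 6+item 7: weight 5+5+4+6+2=22, value 32+67+49+31+44=223
- item 1+item 3+item 4+item 5+item 7: weight 6+5+5+4+2=22, value 16+32+67+49+44=208
- item 3+item 4+item 5+item 7: weight 5+5+4+2=16, value 32+67+49+44=192
- item 4+item 5+item 6+item 7: weight 5+4+6+2=17, value 67+49+31+44=191
Best: $223.

$223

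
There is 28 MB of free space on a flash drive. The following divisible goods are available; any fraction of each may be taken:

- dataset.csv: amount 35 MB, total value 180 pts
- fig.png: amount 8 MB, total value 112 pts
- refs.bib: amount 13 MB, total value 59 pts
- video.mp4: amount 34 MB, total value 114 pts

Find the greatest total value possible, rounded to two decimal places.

Take in order of value per unit:
- fig.png (112/8 per unit): all 8 → value 112, running total 112.00
- dataset.csv (180/35 per unit): 20 of 35 → value 20×180/35 = 102.8571, running total 214.86
Total 214.86.

214.86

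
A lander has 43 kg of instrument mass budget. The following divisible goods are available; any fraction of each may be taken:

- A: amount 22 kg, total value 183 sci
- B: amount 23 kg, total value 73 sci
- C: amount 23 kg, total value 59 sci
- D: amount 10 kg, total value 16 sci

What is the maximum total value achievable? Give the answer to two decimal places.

Take in order of value per unit:
- A (183/22 per unit): all 22 → value 183, running total 183.00
- B (73/23 per unit): 21 of 23 → value 21×73/23 = 66.6522, running total 249.65
Total 249.65.

249.65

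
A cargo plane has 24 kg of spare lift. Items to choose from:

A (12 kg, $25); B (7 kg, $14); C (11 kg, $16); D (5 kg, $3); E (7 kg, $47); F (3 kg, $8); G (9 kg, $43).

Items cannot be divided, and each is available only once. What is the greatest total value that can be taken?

This is a 0/1 knapsack; check combinations near the capacity.
- B+E+G: weight 7+7+9=23, value 14+47+43=104
- D+E+F+G: weight 5+7+3+9=24, value 3+47+8+43=101
- E+F+G: weight 7+3+9=19, value 47+8+43=98
Best: $104.

$104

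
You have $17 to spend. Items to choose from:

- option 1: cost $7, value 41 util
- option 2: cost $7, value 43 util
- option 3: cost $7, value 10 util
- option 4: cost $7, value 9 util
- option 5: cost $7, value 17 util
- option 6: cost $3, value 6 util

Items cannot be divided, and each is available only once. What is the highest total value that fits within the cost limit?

90 util

Check high-value combinations within $17:
- option 1+option 2+option 6: cost 7+7+3=17, value 41+43+6=90
- option 1+option 2: cost 7+7=14, value 41+43=84
- option 2+option 5+option 6: cost 7+7+3=17, value 43+17+6=66
- option 1+option 5+option 6: cost 7+7+3=17, value 41+17+6=64
Best: 90 util.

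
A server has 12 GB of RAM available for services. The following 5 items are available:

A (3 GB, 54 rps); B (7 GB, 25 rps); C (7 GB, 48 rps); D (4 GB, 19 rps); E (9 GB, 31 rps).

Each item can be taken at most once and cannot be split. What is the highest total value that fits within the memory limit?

This is a 0/1 knapsack; check combinations near the capacity.
- A+C: memory 3+7=10, value 54+48=102
- A+E: memory 3+9=12, value 54+31=85
- A+B: memory 3+7=10, value 54+25=79
- A+D: memory 3+4=7, value 54+19=73
- C+D: memory 7+4=11, value 48+19=67
Best: 102 rps.

102 rps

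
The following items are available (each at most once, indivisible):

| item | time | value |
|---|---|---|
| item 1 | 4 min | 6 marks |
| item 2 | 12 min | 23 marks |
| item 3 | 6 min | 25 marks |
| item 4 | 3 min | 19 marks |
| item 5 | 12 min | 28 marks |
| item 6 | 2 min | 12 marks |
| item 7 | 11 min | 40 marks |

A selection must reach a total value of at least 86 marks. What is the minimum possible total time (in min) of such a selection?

22

Subsets with value ≥ 86, sorted by total time:
- item 3+item 4+item 6+item 7: time 22, value 96
- item 1+item 3+item 4+item 7: time 24, value 90
- item 1+item 3+item 4+item 6+item 7: time 26, value 102
Minimum time: 22 min.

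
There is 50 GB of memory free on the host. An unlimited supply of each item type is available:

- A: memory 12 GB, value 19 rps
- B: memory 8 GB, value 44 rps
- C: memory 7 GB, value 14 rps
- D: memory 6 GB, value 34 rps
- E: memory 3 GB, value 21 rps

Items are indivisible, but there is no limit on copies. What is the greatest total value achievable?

338 rps

Best value-per-unit is E at 21/3; filling with it alone gives 16×21 = 336.
Optimal mix: 1×B + 14×E → memory 50, value 338.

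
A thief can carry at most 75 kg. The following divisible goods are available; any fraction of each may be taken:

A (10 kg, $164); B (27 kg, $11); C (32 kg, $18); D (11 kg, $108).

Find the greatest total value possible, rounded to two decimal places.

298.96

Take in order of value per unit:
- A (164/10 per unit): all 10 → value 164, running total 164.00
- D (108/11 per unit): all 11 → value 108, running total 272.00
- C (18/32 per unit): all 32 → value 18, running total 290.00
- B (11/27 per unit): 22 of 27 → value 22×11/27 = 8.9630, running total 298.96
Total 298.96.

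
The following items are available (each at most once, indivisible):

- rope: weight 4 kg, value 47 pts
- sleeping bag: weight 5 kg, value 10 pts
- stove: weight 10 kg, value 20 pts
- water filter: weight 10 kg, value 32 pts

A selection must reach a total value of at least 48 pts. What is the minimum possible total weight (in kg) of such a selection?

Subsets with value ≥ 48, sorted by total weight:
- rope+sleeping bag: weight 9, value 57
- rope+water filter: weight 14, value 79
- rope+stove: weight 14, value 67
- rope+sleeping bag+water filter: weight 19, value 89
Minimum weight: 9 kg.

9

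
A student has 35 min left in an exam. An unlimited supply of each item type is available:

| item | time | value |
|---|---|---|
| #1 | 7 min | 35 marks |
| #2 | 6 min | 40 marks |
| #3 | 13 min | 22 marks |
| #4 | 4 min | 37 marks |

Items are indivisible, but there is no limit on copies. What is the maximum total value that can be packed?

299 marks

Best value-per-unit is #4 at 37/4; filling with it alone gives 8×37 = 296.
Optimal mix: 1×#2 + 7×#4 → time 34, value 299.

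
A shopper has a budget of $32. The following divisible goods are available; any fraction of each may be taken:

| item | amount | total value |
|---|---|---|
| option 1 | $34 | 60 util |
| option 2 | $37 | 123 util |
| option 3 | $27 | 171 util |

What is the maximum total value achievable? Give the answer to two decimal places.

187.62

Take in order of value per unit:
- option 3 (171/27 per unit): all 27 → value 171, running total 171.00
- option 2 (123/37 per unit): 5 of 37 → value 5×123/37 = 16.6216, running total 187.62
Total 187.62.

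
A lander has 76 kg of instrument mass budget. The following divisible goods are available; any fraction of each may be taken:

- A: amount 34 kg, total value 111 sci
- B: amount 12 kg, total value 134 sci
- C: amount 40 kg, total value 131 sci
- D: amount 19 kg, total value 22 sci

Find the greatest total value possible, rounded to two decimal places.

343.35

Take in order of value per unit:
- B (134/12 per unit): all 12 → value 134, running total 134.00
- C (131/40 per unit): all 40 → value 131, running total 265.00
- A (111/34 per unit): 24 of 34 → value 24×111/34 = 78.3529, running total 343.35
Total 343.35.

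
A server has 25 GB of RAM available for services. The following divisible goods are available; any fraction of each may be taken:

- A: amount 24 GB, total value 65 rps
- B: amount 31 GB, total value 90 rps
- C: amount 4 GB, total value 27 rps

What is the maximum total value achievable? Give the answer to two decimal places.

Take in order of value per unit:
- C (27/4 per unit): all 4 → value 27, running total 27.00
- B (90/31 per unit): 21 of 31 → value 21×90/31 = 60.9677, running total 87.97
Total 87.97.

87.97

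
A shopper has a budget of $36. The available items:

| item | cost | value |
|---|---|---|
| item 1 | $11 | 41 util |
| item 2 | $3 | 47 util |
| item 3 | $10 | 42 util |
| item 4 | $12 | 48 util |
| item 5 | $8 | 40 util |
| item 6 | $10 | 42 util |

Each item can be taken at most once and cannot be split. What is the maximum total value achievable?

179 util

This is a 0/1 knapsack; check combinations near the capacity.
- item 2+item 3+item 4+item 6: cost 3+10+12+10=35, value 47+42+48+42=179
- item 1+item 2+item 3+item 4: cost 11+3+10+12=36, value 41+47+42+48=178
- item 1+item 2+item 4+item 6: cost 11+3+12+10=36, value 41+47+48+42=178
Best: 179 util.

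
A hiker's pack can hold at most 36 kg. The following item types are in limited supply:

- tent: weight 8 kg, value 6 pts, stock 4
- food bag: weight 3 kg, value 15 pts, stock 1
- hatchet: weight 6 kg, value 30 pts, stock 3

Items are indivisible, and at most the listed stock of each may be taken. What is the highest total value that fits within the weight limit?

111 pts

Top feasible selections:
- 1×tent + 1×food bag + 3×hatchet: weight 29, value 111
- 1×food bag + 3×hatchet: weight 21, value 105
Best: 111 pts.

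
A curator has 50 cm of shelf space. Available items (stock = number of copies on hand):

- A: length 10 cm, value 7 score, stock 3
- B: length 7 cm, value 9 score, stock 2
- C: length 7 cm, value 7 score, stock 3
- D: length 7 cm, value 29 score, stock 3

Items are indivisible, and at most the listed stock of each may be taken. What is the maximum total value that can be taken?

Top feasible selections:
- 2×B + 2×C + 3×D: length 49, value 119
- 1×B + 3×C + 3×D: length 49, value 117
- 2×B + 1×C + 3×D: length 42, value 112
- 1×A + 2×B + 3×D: length 45, value 112
Best: 119 score.

119 score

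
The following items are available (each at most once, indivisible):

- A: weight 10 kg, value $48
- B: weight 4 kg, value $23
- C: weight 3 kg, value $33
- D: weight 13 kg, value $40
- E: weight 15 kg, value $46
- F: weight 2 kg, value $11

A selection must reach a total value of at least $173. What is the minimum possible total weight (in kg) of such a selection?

Subsets with value ≥ 173, sorted by total weight:
- A+C+D+E+F: weight 43, value 178
- A+B+C+D+E: weight 45, value 190
Minimum weight: 43 kg.

43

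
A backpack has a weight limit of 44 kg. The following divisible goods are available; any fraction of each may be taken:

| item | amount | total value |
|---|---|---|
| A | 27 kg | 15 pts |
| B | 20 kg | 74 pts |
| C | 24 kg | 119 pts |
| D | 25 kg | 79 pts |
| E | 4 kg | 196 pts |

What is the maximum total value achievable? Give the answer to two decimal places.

374.20

Take in order of value per unit:
- E (196/4 per unit): all 4 → value 196, running total 196.00
- C (119/24 per unit): all 24 → value 119, running total 315.00
- B (74/20 per unit): 16 of 20 → value 16×74/20 = 59.2000, running total 374.20
Total 374.20.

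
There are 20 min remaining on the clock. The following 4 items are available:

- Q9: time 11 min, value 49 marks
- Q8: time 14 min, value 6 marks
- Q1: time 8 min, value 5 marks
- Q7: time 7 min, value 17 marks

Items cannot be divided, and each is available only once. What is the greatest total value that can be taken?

Check high-value combinations within 20 min:
- Q9+Q7: time 11+7=18, value 49+17=66
- Q9+Q1: time 11+8=19, value 49+5=54
- Q9: time 11, value 49
- Q1+Q7: time 8+7=15, value 5+17=22
- Q7: time 7, value 17
Best: 66 marks.

66 marks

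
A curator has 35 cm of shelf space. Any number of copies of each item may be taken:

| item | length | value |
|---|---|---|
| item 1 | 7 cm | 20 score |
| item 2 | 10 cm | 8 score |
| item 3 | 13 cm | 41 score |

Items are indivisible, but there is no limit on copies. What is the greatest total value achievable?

Best value-per-unit is item 3 at 41/13; filling with it alone gives 2×41 = 82.
Optimal mix: 1×item 1 + 2×item 3 → length 33, value 102.

102 score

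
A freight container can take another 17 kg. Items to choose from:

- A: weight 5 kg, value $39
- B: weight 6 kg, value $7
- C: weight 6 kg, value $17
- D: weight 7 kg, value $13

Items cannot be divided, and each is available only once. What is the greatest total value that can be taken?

This is a 0/1 knapsack; check combinations near the capacity.
- A+B+C: weight 5+6+6=17, value 39+7+17=63
- A+C: weight 5+6=11, value 39+17=56
- A+D: weight 5+7=12, value 39+13=52
Best: $63.

$63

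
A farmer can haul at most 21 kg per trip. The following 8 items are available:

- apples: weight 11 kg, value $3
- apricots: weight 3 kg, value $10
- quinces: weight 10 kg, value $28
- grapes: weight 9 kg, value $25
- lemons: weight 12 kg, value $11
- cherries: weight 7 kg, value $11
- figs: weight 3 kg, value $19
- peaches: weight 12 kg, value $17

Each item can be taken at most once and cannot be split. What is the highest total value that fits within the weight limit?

$58

Check high-value combinations within 21 kg:
- quinces+cherries+figs: weight 10+7+3=20, value 28+11+19=58
- apricots+quinces+figs: weight 3+10+3=16, value 10+28+19=57
- grapes+cherries+figs: weight 9+7+3=19, value 25+11+19=55
- apricots+grapes+figs: weight 3+9+3=15, value 10+25+19=54
- quinces+grapes: weight 10+9=19, value 28+25=53
Best: $58.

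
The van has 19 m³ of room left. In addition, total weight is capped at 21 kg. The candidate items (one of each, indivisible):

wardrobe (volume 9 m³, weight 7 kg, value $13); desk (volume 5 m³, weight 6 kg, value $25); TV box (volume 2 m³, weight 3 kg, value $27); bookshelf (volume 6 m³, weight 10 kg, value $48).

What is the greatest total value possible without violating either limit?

$100

Feasible sets respecting both limits:
- desk+TV box+bookshelf: volume 13, weight 19, value 100
- wardrobe+TV box+bookshelf: volume 17, weight 20, value 88
- TV box+bookshelf: volume 8, weight 13, value 75
Best: $100.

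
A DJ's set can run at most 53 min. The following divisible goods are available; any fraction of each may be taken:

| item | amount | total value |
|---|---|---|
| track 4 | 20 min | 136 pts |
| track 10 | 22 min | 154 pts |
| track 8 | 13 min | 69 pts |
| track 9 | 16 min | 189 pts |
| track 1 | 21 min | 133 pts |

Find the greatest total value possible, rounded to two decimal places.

Take in order of value per unit:
- track 9 (189/16 per unit): all 16 → value 189, running total 189.00
- track 10 (154/22 per unit): all 22 → value 154, running total 343.00
- track 4 (136/20 per unit): 15 of 20 → value 15×136/20 = 102.0000, running total 445.00
Total 445.00.

445.00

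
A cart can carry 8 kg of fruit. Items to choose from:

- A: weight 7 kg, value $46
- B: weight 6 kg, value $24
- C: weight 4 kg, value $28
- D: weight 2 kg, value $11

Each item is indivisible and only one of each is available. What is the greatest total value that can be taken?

$46

This is a 0/1 knapsack; check combinations near the capacity.
- A: weight 7, value 46
- C+D: weight 4+2=6, value 28+11=39
- B+D: weight 6+2=8, value 24+11=35
- C: weight 4, value 28
- B: weight 6, value 24
Best: $46.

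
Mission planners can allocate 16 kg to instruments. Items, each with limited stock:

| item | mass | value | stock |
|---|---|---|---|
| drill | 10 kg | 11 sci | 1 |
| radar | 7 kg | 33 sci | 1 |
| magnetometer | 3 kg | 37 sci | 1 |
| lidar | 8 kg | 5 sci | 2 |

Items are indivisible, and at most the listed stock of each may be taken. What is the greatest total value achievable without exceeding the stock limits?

Top feasible selections:
- 1×radar + 1×magnetometer: mass 10, value 70
- 1×drill + 1×magnetometer: mass 13, value 48
- 1×magnetometer + 1×lidar: mass 11, value 42
Best: 70 sci.

70 sci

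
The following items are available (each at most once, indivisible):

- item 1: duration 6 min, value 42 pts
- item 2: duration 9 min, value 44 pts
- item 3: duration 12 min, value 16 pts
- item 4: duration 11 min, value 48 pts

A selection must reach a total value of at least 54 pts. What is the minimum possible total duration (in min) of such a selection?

15

Subsets with value ≥ 54, sorted by total duration:
- item 1+item 2: duration 15, value 86
- item 1+item 4: duration 17, value 90
Minimum duration: 15 min.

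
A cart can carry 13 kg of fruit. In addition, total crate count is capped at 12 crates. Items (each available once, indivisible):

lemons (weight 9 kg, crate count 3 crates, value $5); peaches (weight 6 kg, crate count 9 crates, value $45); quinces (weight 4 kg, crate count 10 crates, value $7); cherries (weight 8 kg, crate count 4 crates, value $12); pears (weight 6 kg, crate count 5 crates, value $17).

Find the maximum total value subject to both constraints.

$45

Feasible sets respecting both limits:
- peaches: weight 6, crate count 9, value 45
- pears: weight 6, crate count 5, value 17
- cherries: weight 8, crate count 4, value 12
- quinces: weight 4, crate count 10, value 7
Best: $45.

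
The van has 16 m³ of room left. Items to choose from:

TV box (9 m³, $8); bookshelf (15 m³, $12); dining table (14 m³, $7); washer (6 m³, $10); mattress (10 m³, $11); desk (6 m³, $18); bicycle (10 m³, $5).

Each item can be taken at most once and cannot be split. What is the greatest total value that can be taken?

$29

Check high-value combinations within 16 m³:
- mattress+desk: volume 10+6=16, value 11+18=29
- washer+desk: volume 6+6=12, value 10+18=28
- TV box+desk: volume 9+6=15, value 8+18=26
Best: $29.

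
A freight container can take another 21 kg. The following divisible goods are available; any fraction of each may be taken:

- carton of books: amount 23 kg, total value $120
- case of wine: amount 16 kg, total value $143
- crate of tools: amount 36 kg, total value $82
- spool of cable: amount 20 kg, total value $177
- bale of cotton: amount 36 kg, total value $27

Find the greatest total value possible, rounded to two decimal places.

187.25

Take in order of value per unit:
- case of wine (143/16 per unit): all 16 → value 143, running total 143.00
- spool of cable (177/20 per unit): 5 of 20 → value 5×177/20 = 44.2500, running total 187.25
Total 187.25.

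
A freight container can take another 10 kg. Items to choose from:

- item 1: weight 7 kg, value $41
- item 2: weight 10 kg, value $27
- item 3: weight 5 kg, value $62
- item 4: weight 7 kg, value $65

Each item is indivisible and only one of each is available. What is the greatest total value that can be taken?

$65

This is a 0/1 knapsack; check combinations near the capacity.
- item 4: weight 7, value 65
- item 3: weight 5, value 62
- item 1: weight 7, value 41
Best: $65.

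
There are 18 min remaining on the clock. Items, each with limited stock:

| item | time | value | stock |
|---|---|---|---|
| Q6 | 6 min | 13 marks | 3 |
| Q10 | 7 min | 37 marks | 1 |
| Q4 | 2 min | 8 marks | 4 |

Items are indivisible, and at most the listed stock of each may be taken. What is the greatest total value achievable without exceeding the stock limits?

69 marks

Best selections within time 18 and stock limits:
- 1×Q10 + 4×Q4: time 15, value 69
- 1×Q6 + 1×Q10 + 2×Q4: time 17, value 66
- 1×Q10 + 3×Q4: time 13, value 61
Best: 69 marks.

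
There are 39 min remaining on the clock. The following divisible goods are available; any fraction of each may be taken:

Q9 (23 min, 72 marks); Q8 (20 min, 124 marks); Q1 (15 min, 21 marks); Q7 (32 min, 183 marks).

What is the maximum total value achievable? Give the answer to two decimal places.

232.66

Take in order of value per unit:
- Q8 (124/20 per unit): all 20 → value 124, running total 124.00
- Q7 (183/32 per unit): 19 of 32 → value 19×183/32 = 108.6563, running total 232.66
Total 232.66.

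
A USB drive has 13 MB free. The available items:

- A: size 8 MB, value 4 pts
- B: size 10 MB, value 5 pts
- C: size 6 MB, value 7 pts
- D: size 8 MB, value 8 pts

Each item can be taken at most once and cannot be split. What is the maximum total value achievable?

Check high-value combinations within 13 MB:
- D: size 8, value 8
- C: size 6, value 7
- B: size 10, value 5
- A: size 8, value 4
Best: 8 pts.

8 pts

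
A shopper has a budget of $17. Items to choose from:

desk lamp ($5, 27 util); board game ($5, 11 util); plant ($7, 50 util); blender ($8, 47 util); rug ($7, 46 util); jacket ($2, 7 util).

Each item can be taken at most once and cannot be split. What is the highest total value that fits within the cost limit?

104 util

This is a 0/1 knapsack; check combinations near the capacity.
- plant+blender+jacket: cost 7+8+2=17, value 50+47+7=104
- plant+rug+jacket: cost 7+7+2=16, value 50+46+7=103
- blender+rug+jacket: cost 8+7+2=17, value 47+46+7=100
Best: 104 util.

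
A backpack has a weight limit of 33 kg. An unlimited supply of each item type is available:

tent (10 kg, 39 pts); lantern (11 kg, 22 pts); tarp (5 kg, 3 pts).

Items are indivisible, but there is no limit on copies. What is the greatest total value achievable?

117 pts

Best value-per-unit is tent at 39/10, and filling with it alone uses weight 3×10=30. No mix of the others beats 3×39 = 117.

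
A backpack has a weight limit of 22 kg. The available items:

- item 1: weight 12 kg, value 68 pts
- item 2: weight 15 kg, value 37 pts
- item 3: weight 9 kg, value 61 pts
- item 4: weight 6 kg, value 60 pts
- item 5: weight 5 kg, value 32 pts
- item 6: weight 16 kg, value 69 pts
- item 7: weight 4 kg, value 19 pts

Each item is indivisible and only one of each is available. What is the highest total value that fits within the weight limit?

153 pts

Check high-value combinations within 22 kg:
- item 3+item 4+item 5: weight 9+6+5=20, value 61+60+32=153
- item 1+item 4+item 7: weight 12+6+4=22, value 68+60+19=147
- item 3+item 4+item 7: weight 9+6+4=19, value 61+60+19=140
Best: 153 pts.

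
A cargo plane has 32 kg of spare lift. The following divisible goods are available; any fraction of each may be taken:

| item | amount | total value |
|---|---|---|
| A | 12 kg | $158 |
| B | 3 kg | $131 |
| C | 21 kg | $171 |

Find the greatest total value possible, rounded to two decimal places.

427.43

Take in order of value per unit:
- B (131/3 per unit): all 3 → value 131, running total 131.00
- A (158/12 per unit): all 12 → value 158, running total 289.00
- C (171/21 per unit): 17 of 21 → value 17×171/21 = 138.4286, running total 427.43
Total 427.43.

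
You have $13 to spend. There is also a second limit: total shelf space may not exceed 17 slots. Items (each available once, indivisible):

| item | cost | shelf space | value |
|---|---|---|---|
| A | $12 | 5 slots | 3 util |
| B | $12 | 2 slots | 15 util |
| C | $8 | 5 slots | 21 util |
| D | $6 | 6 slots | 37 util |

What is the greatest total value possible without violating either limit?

Feasible sets respecting both limits:
- D: cost 6, shelf space 6, value 37
- C: cost 8, shelf space 5, value 21
- B: cost 12, shelf space 2, value 15
- A: cost 12, shelf space 5, value 3
Best: 37 util.

37 util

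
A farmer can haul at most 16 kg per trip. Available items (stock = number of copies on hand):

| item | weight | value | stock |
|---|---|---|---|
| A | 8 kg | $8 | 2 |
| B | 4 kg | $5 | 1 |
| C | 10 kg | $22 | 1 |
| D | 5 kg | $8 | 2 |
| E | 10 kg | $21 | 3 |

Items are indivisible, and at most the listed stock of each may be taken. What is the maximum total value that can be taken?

Top feasible selections:
- 1×C + 1×D: weight 15, value 30
- 1×D + 1×E: weight 15, value 29
- 1×B + 1×C: weight 14, value 27
- 1×B + 1×E: weight 14, value 26
Best: $30.

$30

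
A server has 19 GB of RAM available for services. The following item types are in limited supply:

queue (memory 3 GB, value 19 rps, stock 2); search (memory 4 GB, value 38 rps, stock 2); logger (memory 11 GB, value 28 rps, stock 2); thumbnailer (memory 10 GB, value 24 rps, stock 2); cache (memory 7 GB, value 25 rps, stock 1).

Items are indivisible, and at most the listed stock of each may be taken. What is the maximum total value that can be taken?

Best selections within memory 19 and stock limits:
- 1×queue + 2×search + 1×cache: memory 18, value 120
- 2×queue + 2×search: memory 14, value 114
- 2×search + 1×logger: memory 19, value 104
Best: 120 rps.

120 rps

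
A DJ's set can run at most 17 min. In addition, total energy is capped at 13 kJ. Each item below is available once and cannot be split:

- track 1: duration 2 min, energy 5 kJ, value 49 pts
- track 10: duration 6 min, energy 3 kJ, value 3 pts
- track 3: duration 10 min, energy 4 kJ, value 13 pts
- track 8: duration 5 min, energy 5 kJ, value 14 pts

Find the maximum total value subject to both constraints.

66 pts

Feasible sets respecting both limits:
- track 1+track 10+track 8: duration 13, energy 13, value 66
- track 1+track 8: duration 7, energy 10, value 63
- track 1+track 3: duration 12, energy 9, value 62
- track 1+track 10: duration 8, energy 8, value 52
Best: 66 pts.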